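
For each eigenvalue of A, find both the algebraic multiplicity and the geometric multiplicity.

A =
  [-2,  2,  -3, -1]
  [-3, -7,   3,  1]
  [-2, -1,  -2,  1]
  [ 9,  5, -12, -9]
λ = -5: alg = 4, geom = 2

Step 1 — factor the characteristic polynomial to read off the algebraic multiplicities:
  χ_A(x) = (x + 5)^4

Step 2 — compute geometric multiplicities via the rank-nullity identity g(λ) = n − rank(A − λI):
  rank(A − (-5)·I) = 2, so dim ker(A − (-5)·I) = n − 2 = 2

Summary:
  λ = -5: algebraic multiplicity = 4, geometric multiplicity = 2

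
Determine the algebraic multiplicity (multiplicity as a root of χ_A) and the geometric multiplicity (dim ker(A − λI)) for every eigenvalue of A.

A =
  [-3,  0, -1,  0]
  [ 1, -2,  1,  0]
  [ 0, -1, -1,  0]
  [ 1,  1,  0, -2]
λ = -2: alg = 4, geom = 2

Step 1 — factor the characteristic polynomial to read off the algebraic multiplicities:
  χ_A(x) = (x + 2)^4

Step 2 — compute geometric multiplicities via the rank-nullity identity g(λ) = n − rank(A − λI):
  rank(A − (-2)·I) = 2, so dim ker(A − (-2)·I) = n − 2 = 2

Summary:
  λ = -2: algebraic multiplicity = 4, geometric multiplicity = 2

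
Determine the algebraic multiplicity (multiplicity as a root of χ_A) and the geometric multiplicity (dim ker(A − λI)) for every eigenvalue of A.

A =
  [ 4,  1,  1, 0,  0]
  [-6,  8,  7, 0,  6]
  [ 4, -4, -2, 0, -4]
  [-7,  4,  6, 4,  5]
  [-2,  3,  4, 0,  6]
λ = 4: alg = 5, geom = 2

Step 1 — factor the characteristic polynomial to read off the algebraic multiplicities:
  χ_A(x) = (x - 4)^5

Step 2 — compute geometric multiplicities via the rank-nullity identity g(λ) = n − rank(A − λI):
  rank(A − (4)·I) = 3, so dim ker(A − (4)·I) = n − 3 = 2

Summary:
  λ = 4: algebraic multiplicity = 5, geometric multiplicity = 2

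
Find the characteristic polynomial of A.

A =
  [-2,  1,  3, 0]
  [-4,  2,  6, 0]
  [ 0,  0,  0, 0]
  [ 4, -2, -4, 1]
x^4 - x^3

Expanding det(x·I − A) (e.g. by cofactor expansion or by noting that A is similar to its Jordan form J, which has the same characteristic polynomial as A) gives
  χ_A(x) = x^4 - x^3
which factors as x^3*(x - 1). The eigenvalues (with algebraic multiplicities) are λ = 0 with multiplicity 3, λ = 1 with multiplicity 1.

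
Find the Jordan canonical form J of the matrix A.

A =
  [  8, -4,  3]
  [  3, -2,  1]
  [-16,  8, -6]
J_3(0)

The characteristic polynomial is
  det(x·I − A) = x^3

Eigenvalues and multiplicities (the geometric multiplicity of λ is n − rank(A − λI), which equals the number of Jordan blocks for λ):
  λ = 0: algebraic multiplicity = 3, geometric multiplicity = 1

Determining the block sizes for each eigenvalue:
  λ = 0: one block (gm = 1), so the single block has size am = 3 → block sizes [3]

Assembling the blocks gives a Jordan form
J =
  [0, 1, 0]
  [0, 0, 1]
  [0, 0, 0]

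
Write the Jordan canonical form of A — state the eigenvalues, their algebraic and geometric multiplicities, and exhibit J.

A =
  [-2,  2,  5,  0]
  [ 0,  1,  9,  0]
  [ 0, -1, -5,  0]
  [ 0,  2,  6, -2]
J_3(-2) ⊕ J_1(-2)

The characteristic polynomial is
  det(x·I − A) = x^4 + 8*x^3 + 24*x^2 + 32*x + 16 = (x + 2)^4

Eigenvalues and multiplicities (the geometric multiplicity of λ is n − rank(A − λI), which equals the number of Jordan blocks for λ):
  λ = -2: algebraic multiplicity = 4, geometric multiplicity = 2

Determining the block sizes for each eigenvalue:
  λ = -2: with am = 4 and gm = 2, the partition is not yet determined (e.g. several partitions of 4 into 2 parts exist). Let N = A − (-2)·I. Computing rank(N^1) = 2, rank(N^2) = 1, rank(N^3) = 0; the number of blocks of size ≥ j is rank(N^{j−1}) − rank(N^j), giving [2, 1, 1]. So we have 1 block(s) of size 3, 1 block(s) of size 1 → block sizes [3, 1]

Assembling the blocks gives a Jordan form
J =
  [-2,  1,  0,  0]
  [ 0, -2,  1,  0]
  [ 0,  0, -2,  0]
  [ 0,  0,  0, -2]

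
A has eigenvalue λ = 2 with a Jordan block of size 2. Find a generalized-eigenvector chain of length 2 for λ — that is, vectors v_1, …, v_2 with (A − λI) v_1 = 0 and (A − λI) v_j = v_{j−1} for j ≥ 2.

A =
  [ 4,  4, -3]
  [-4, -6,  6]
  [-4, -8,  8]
A Jordan chain for λ = 2 of length 2:
v_1 = (2, -4, -4)ᵀ
v_2 = (1, 0, 0)ᵀ

Let N = A − (2)·I. We want v_2 with N^2 v_2 = 0 but N^1 v_2 ≠ 0; then v_{j-1} := N · v_j for j = 2, …, 2.

Pick v_2 = (1, 0, 0)ᵀ.
Then v_1 = N · v_2 = (2, -4, -4)ᵀ.

Sanity check: (A − (2)·I) v_1 = (0, 0, 0)ᵀ = 0. ✓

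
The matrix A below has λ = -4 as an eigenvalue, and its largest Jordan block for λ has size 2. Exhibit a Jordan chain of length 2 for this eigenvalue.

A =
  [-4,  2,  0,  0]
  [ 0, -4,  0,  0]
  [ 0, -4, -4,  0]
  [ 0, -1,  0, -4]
A Jordan chain for λ = -4 of length 2:
v_1 = (2, 0, -4, -1)ᵀ
v_2 = (0, 1, 0, 0)ᵀ

Let N = A − (-4)·I. We want v_2 with N^2 v_2 = 0 but N^1 v_2 ≠ 0; then v_{j-1} := N · v_j for j = 2, …, 2.

Pick v_2 = (0, 1, 0, 0)ᵀ.
Then v_1 = N · v_2 = (2, 0, -4, -1)ᵀ.

Sanity check: (A − (-4)·I) v_1 = (0, 0, 0, 0)ᵀ = 0. ✓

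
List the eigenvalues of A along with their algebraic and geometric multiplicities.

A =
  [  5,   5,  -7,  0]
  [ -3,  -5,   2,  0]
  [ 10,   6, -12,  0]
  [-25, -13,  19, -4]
λ = -4: alg = 4, geom = 2

Step 1 — factor the characteristic polynomial to read off the algebraic multiplicities:
  χ_A(x) = (x + 4)^4

Step 2 — compute geometric multiplicities via the rank-nullity identity g(λ) = n − rank(A − λI):
  rank(A − (-4)·I) = 2, so dim ker(A − (-4)·I) = n − 2 = 2

Summary:
  λ = -4: algebraic multiplicity = 4, geometric multiplicity = 2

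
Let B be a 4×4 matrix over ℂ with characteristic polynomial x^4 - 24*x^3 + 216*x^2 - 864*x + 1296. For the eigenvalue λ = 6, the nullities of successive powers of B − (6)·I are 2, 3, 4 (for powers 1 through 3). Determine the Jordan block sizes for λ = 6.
Block sizes for λ = 6: [3, 1]

From the dimensions of kernels of powers, the number of Jordan blocks of size at least j is d_j − d_{j−1} where d_j = dim ker(N^j) (with d_0 = 0). Computing the differences gives [2, 1, 1].
The number of blocks of size exactly k is (#blocks of size ≥ k) − (#blocks of size ≥ k + 1), so the partition is: 1 block(s) of size 1, 1 block(s) of size 3.
In nonincreasing order the block sizes are [3, 1].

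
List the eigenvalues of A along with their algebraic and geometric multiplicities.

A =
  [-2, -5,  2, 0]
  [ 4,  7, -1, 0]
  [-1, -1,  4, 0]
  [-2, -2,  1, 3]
λ = 3: alg = 4, geom = 2

Step 1 — factor the characteristic polynomial to read off the algebraic multiplicities:
  χ_A(x) = (x - 3)^4

Step 2 — compute geometric multiplicities via the rank-nullity identity g(λ) = n − rank(A − λI):
  rank(A − (3)·I) = 2, so dim ker(A − (3)·I) = n − 2 = 2

Summary:
  λ = 3: algebraic multiplicity = 4, geometric multiplicity = 2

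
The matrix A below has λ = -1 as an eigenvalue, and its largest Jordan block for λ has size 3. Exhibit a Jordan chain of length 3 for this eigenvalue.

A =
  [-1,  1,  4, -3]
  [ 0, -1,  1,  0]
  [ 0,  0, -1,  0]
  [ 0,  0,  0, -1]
A Jordan chain for λ = -1 of length 3:
v_1 = (1, 0, 0, 0)ᵀ
v_2 = (4, 1, 0, 0)ᵀ
v_3 = (0, 0, 1, 0)ᵀ

Let N = A − (-1)·I. We want v_3 with N^3 v_3 = 0 but N^2 v_3 ≠ 0; then v_{j-1} := N · v_j for j = 3, …, 2.

Pick v_3 = (0, 0, 1, 0)ᵀ.
Then v_2 = N · v_3 = (4, 1, 0, 0)ᵀ.
Then v_1 = N · v_2 = (1, 0, 0, 0)ᵀ.

Sanity check: (A − (-1)·I) v_1 = (0, 0, 0, 0)ᵀ = 0. ✓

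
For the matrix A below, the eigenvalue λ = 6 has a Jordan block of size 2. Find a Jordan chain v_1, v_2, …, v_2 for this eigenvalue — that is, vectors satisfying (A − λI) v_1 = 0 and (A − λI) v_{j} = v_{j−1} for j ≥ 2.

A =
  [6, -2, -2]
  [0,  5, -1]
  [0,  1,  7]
A Jordan chain for λ = 6 of length 2:
v_1 = (-2, -1, 1)ᵀ
v_2 = (0, 1, 0)ᵀ

Let N = A − (6)·I. We want v_2 with N^2 v_2 = 0 but N^1 v_2 ≠ 0; then v_{j-1} := N · v_j for j = 2, …, 2.

Pick v_2 = (0, 1, 0)ᵀ.
Then v_1 = N · v_2 = (-2, -1, 1)ᵀ.

Sanity check: (A − (6)·I) v_1 = (0, 0, 0)ᵀ = 0. ✓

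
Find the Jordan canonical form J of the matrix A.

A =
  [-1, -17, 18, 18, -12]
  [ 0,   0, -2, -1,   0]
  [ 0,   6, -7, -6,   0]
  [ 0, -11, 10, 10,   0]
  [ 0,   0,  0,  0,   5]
J_3(-1) ⊕ J_1(5) ⊕ J_1(5)

The characteristic polynomial is
  det(x·I − A) = x^5 - 7*x^4 - 2*x^3 + 46*x^2 + 65*x + 25 = (x - 5)^2*(x + 1)^3

Eigenvalues and multiplicities (the geometric multiplicity of λ is n − rank(A − λI), which equals the number of Jordan blocks for λ):
  λ = -1: algebraic multiplicity = 3, geometric multiplicity = 1
  λ = 5: algebraic multiplicity = 2, geometric multiplicity = 2

Determining the block sizes for each eigenvalue:
  λ = -1: one block (gm = 1), so the single block has size am = 3 → block sizes [3]
  λ = 5: gm = am = 2, so every block has size 1 → block sizes [1, 1]

Assembling the blocks gives a Jordan form
J =
  [-1,  1,  0, 0, 0]
  [ 0, -1,  1, 0, 0]
  [ 0,  0, -1, 0, 0]
  [ 0,  0,  0, 5, 0]
  [ 0,  0,  0, 0, 5]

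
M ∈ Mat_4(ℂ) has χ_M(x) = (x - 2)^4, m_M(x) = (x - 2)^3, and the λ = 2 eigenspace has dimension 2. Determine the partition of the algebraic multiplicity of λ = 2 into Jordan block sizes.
Block sizes for λ = 2: [3, 1]

Step 1 — from the characteristic polynomial, algebraic multiplicity of λ = 2 is 4. From dim ker(M − (2)·I) = 2, there are exactly 2 Jordan blocks for λ = 2.
Step 2 — from the minimal polynomial, the factor (x − 2)^3 tells us the largest block for λ = 2 has size 3.
Step 3 — with total size 4, 2 blocks, and largest block 3, the block sizes (in nonincreasing order) are [3, 1].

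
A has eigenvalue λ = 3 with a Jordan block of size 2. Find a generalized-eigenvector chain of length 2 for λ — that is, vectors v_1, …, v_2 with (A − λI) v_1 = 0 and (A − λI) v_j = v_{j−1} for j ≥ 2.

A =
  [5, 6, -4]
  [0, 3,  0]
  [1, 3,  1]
A Jordan chain for λ = 3 of length 2:
v_1 = (2, 0, 1)ᵀ
v_2 = (1, 0, 0)ᵀ

Let N = A − (3)·I. We want v_2 with N^2 v_2 = 0 but N^1 v_2 ≠ 0; then v_{j-1} := N · v_j for j = 2, …, 2.

Pick v_2 = (1, 0, 0)ᵀ.
Then v_1 = N · v_2 = (2, 0, 1)ᵀ.

Sanity check: (A − (3)·I) v_1 = (0, 0, 0)ᵀ = 0. ✓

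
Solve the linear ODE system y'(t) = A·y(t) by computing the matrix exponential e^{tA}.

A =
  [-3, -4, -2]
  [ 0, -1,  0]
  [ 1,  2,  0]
e^{tA} =
  [-exp(-t) + 2*exp(-2*t), -4*exp(-t) + 4*exp(-2*t), -2*exp(-t) + 2*exp(-2*t)]
  [0, exp(-t), 0]
  [exp(-t) - exp(-2*t), 2*exp(-t) - 2*exp(-2*t), 2*exp(-t) - exp(-2*t)]

Strategy: write A = P · J · P⁻¹ where J is a Jordan canonical form, so e^{tA} = P · e^{tJ} · P⁻¹, and e^{tJ} can be computed block-by-block.

A has Jordan form
J =
  [-2,  0,  0]
  [ 0, -1,  0]
  [ 0,  0, -1]
(up to reordering of blocks).

Per-block formulas:
  For a 1×1 block at λ = -1: exp(t · [-1]) = [e^(-1t)].
  For a 1×1 block at λ = -2: exp(t · [-2]) = [e^(-2t)].

After assembling e^{tJ} and conjugating by P, we get:

e^{tA} =
  [-exp(-t) + 2*exp(-2*t), -4*exp(-t) + 4*exp(-2*t), -2*exp(-t) + 2*exp(-2*t)]
  [0, exp(-t), 0]
  [exp(-t) - exp(-2*t), 2*exp(-t) - 2*exp(-2*t), 2*exp(-t) - exp(-2*t)]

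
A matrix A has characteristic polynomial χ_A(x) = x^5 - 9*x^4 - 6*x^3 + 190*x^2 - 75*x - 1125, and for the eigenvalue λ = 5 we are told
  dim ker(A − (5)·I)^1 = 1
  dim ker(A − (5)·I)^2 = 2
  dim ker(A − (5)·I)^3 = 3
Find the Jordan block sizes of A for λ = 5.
Block sizes for λ = 5: [3]

From the dimensions of kernels of powers, the number of Jordan blocks of size at least j is d_j − d_{j−1} where d_j = dim ker(N^j) (with d_0 = 0). Computing the differences gives [1, 1, 1].
The number of blocks of size exactly k is (#blocks of size ≥ k) − (#blocks of size ≥ k + 1), so the partition is: 1 block(s) of size 3.
In nonincreasing order the block sizes are [3].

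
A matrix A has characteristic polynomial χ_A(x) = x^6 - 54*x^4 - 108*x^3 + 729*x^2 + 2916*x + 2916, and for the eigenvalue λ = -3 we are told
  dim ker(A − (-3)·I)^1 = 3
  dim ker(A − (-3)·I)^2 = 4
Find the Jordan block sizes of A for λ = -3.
Block sizes for λ = -3: [2, 1, 1]

From the dimensions of kernels of powers, the number of Jordan blocks of size at least j is d_j − d_{j−1} where d_j = dim ker(N^j) (with d_0 = 0). Computing the differences gives [3, 1].
The number of blocks of size exactly k is (#blocks of size ≥ k) − (#blocks of size ≥ k + 1), so the partition is: 2 block(s) of size 1, 1 block(s) of size 2.
In nonincreasing order the block sizes are [2, 1, 1].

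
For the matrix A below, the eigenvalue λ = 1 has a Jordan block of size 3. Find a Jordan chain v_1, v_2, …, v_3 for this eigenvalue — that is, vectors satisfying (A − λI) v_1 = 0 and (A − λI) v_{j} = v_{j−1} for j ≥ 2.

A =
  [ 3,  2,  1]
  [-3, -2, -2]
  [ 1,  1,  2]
A Jordan chain for λ = 1 of length 3:
v_1 = (-1, 1, 0)ᵀ
v_2 = (2, -3, 1)ᵀ
v_3 = (1, 0, 0)ᵀ

Let N = A − (1)·I. We want v_3 with N^3 v_3 = 0 but N^2 v_3 ≠ 0; then v_{j-1} := N · v_j for j = 3, …, 2.

Pick v_3 = (1, 0, 0)ᵀ.
Then v_2 = N · v_3 = (2, -3, 1)ᵀ.
Then v_1 = N · v_2 = (-1, 1, 0)ᵀ.

Sanity check: (A − (1)·I) v_1 = (0, 0, 0)ᵀ = 0. ✓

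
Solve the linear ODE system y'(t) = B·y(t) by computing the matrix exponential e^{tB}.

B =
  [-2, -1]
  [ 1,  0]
e^{tB} =
  [-t*exp(-t) + exp(-t), -t*exp(-t)]
  [t*exp(-t), t*exp(-t) + exp(-t)]

Strategy: write B = P · J · P⁻¹ where J is a Jordan canonical form, so e^{tB} = P · e^{tJ} · P⁻¹, and e^{tJ} can be computed block-by-block.

B has Jordan form
J =
  [-1,  1]
  [ 0, -1]
(up to reordering of blocks).

Per-block formulas:
  For a 2×2 Jordan block J_2(-1): exp(t · J_2(-1)) = e^(-1t)·(I + t·N), where N is the 2×2 nilpotent shift.

After assembling e^{tJ} and conjugating by P, we get:

e^{tB} =
  [-t*exp(-t) + exp(-t), -t*exp(-t)]
  [t*exp(-t), t*exp(-t) + exp(-t)]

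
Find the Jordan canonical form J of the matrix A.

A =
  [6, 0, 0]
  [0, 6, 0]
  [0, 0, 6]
J_1(6) ⊕ J_1(6) ⊕ J_1(6)

The characteristic polynomial is
  det(x·I − A) = x^3 - 18*x^2 + 108*x - 216 = (x - 6)^3

Eigenvalues and multiplicities (the geometric multiplicity of λ is n − rank(A − λI), which equals the number of Jordan blocks for λ):
  λ = 6: algebraic multiplicity = 3, geometric multiplicity = 3

Determining the block sizes for each eigenvalue:
  λ = 6: gm = am = 3, so every block has size 1 → block sizes [1, 1, 1]

Assembling the blocks gives a Jordan form
J =
  [6, 0, 0]
  [0, 6, 0]
  [0, 0, 6]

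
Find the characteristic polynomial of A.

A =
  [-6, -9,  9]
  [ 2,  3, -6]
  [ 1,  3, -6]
x^3 + 9*x^2 + 27*x + 27

Expanding det(x·I − A) (e.g. by cofactor expansion or by noting that A is similar to its Jordan form J, which has the same characteristic polynomial as A) gives
  χ_A(x) = x^3 + 9*x^2 + 27*x + 27
which factors as (x + 3)^3. The eigenvalues (with algebraic multiplicities) are λ = -3 with multiplicity 3.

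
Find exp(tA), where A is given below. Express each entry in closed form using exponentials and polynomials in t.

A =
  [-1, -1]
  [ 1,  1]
e^{tA} =
  [1 - t, -t]
  [t, t + 1]

Strategy: write A = P · J · P⁻¹ where J is a Jordan canonical form, so e^{tA} = P · e^{tJ} · P⁻¹, and e^{tJ} can be computed block-by-block.

A has Jordan form
J =
  [0, 1]
  [0, 0]
(up to reordering of blocks).

Per-block formulas:
  For a 2×2 Jordan block J_2(0): exp(t · J_2(0)) = e^(0t)·(I + t·N), where N is the 2×2 nilpotent shift.

After assembling e^{tJ} and conjugating by P, we get:

e^{tA} =
  [1 - t, -t]
  [t, t + 1]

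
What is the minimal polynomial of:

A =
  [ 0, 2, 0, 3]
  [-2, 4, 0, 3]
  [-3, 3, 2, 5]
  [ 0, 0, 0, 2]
x^2 - 4*x + 4

The characteristic polynomial is χ_A(x) = (x - 2)^4, so the eigenvalues are known. The minimal polynomial is
  m_A(x) = Π_λ (x − λ)^{k_λ}
where k_λ is the size of the *largest* Jordan block for λ (equivalently, the smallest k with (A − λI)^k v = 0 for every generalised eigenvector v of λ).

  λ = 2: largest Jordan block has size 2, contributing (x − 2)^2

So m_A(x) = (x - 2)^2 = x^2 - 4*x + 4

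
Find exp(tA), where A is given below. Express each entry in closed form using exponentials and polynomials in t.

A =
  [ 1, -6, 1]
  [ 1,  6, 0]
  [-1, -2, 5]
e^{tA} =
  [t^2*exp(4*t) - 3*t*exp(4*t) + exp(4*t), 2*t^2*exp(4*t) - 6*t*exp(4*t), -t^2*exp(4*t) + t*exp(4*t)]
  [-t^2*exp(4*t)/2 + t*exp(4*t), -t^2*exp(4*t) + 2*t*exp(4*t) + exp(4*t), t^2*exp(4*t)/2]
  [-t*exp(4*t), -2*t*exp(4*t), t*exp(4*t) + exp(4*t)]

Strategy: write A = P · J · P⁻¹ where J is a Jordan canonical form, so e^{tA} = P · e^{tJ} · P⁻¹, and e^{tJ} can be computed block-by-block.

A has Jordan form
J =
  [4, 1, 0]
  [0, 4, 1]
  [0, 0, 4]
(up to reordering of blocks).

Per-block formulas:
  For a 3×3 Jordan block J_3(4): exp(t · J_3(4)) = e^(4t)·(I + t·N + (t^2/2)·N^2), where N is the 3×3 nilpotent shift.

After assembling e^{tJ} and conjugating by P, we get:

e^{tA} =
  [t^2*exp(4*t) - 3*t*exp(4*t) + exp(4*t), 2*t^2*exp(4*t) - 6*t*exp(4*t), -t^2*exp(4*t) + t*exp(4*t)]
  [-t^2*exp(4*t)/2 + t*exp(4*t), -t^2*exp(4*t) + 2*t*exp(4*t) + exp(4*t), t^2*exp(4*t)/2]
  [-t*exp(4*t), -2*t*exp(4*t), t*exp(4*t) + exp(4*t)]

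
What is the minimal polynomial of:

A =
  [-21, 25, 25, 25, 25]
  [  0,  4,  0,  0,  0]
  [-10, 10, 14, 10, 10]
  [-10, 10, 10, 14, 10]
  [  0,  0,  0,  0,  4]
x^2 - 3*x - 4

The characteristic polynomial is χ_A(x) = (x - 4)^4*(x + 1), so the eigenvalues are known. The minimal polynomial is
  m_A(x) = Π_λ (x − λ)^{k_λ}
where k_λ is the size of the *largest* Jordan block for λ (equivalently, the smallest k with (A − λI)^k v = 0 for every generalised eigenvector v of λ).

  λ = -1: largest Jordan block has size 1, contributing (x + 1)
  λ = 4: largest Jordan block has size 1, contributing (x − 4)

So m_A(x) = (x - 4)*(x + 1) = x^2 - 3*x - 4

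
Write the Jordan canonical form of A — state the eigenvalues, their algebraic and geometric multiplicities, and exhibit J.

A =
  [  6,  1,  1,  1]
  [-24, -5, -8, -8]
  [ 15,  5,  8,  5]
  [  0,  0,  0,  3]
J_2(3) ⊕ J_1(3) ⊕ J_1(3)

The characteristic polynomial is
  det(x·I − A) = x^4 - 12*x^3 + 54*x^2 - 108*x + 81 = (x - 3)^4

Eigenvalues and multiplicities (the geometric multiplicity of λ is n − rank(A − λI), which equals the number of Jordan blocks for λ):
  λ = 3: algebraic multiplicity = 4, geometric multiplicity = 3

Determining the block sizes for each eigenvalue:
  λ = 3: 3 blocks summing to 4 forces exactly one block of size 2 and the rest size 1 → block sizes [2, 1, 1]

Assembling the blocks gives a Jordan form
J =
  [3, 1, 0, 0]
  [0, 3, 0, 0]
  [0, 0, 3, 0]
  [0, 0, 0, 3]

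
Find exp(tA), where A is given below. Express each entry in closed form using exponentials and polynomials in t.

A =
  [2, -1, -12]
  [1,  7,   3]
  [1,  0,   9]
e^{tA} =
  [3*t^2*exp(6*t)/2 - 4*t*exp(6*t) + exp(6*t), 3*t^2*exp(6*t)/2 - t*exp(6*t), 9*t^2*exp(6*t)/2 - 12*t*exp(6*t)]
  [t*exp(6*t), t*exp(6*t) + exp(6*t), 3*t*exp(6*t)]
  [-t^2*exp(6*t)/2 + t*exp(6*t), -t^2*exp(6*t)/2, -3*t^2*exp(6*t)/2 + 3*t*exp(6*t) + exp(6*t)]

Strategy: write A = P · J · P⁻¹ where J is a Jordan canonical form, so e^{tA} = P · e^{tJ} · P⁻¹, and e^{tJ} can be computed block-by-block.

A has Jordan form
J =
  [6, 1, 0]
  [0, 6, 1]
  [0, 0, 6]
(up to reordering of blocks).

Per-block formulas:
  For a 3×3 Jordan block J_3(6): exp(t · J_3(6)) = e^(6t)·(I + t·N + (t^2/2)·N^2), where N is the 3×3 nilpotent shift.

After assembling e^{tJ} and conjugating by P, we get:

e^{tA} =
  [3*t^2*exp(6*t)/2 - 4*t*exp(6*t) + exp(6*t), 3*t^2*exp(6*t)/2 - t*exp(6*t), 9*t^2*exp(6*t)/2 - 12*t*exp(6*t)]
  [t*exp(6*t), t*exp(6*t) + exp(6*t), 3*t*exp(6*t)]
  [-t^2*exp(6*t)/2 + t*exp(6*t), -t^2*exp(6*t)/2, -3*t^2*exp(6*t)/2 + 3*t*exp(6*t) + exp(6*t)]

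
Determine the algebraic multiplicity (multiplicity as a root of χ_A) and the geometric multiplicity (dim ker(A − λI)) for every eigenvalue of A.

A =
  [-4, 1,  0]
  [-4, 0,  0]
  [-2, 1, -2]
λ = -2: alg = 3, geom = 2

Step 1 — factor the characteristic polynomial to read off the algebraic multiplicities:
  χ_A(x) = (x + 2)^3

Step 2 — compute geometric multiplicities via the rank-nullity identity g(λ) = n − rank(A − λI):
  rank(A − (-2)·I) = 1, so dim ker(A − (-2)·I) = n − 1 = 2

Summary:
  λ = -2: algebraic multiplicity = 3, geometric multiplicity = 2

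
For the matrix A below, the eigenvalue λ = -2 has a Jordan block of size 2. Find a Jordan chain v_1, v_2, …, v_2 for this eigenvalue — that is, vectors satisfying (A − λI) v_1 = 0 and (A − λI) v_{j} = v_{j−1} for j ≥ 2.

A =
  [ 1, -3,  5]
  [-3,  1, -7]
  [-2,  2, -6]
A Jordan chain for λ = -2 of length 2:
v_1 = (1, 1, 0)ᵀ
v_2 = (2, 0, -1)ᵀ

Let N = A − (-2)·I. We want v_2 with N^2 v_2 = 0 but N^1 v_2 ≠ 0; then v_{j-1} := N · v_j for j = 2, …, 2.

Pick v_2 = (2, 0, -1)ᵀ.
Then v_1 = N · v_2 = (1, 1, 0)ᵀ.

Sanity check: (A − (-2)·I) v_1 = (0, 0, 0)ᵀ = 0. ✓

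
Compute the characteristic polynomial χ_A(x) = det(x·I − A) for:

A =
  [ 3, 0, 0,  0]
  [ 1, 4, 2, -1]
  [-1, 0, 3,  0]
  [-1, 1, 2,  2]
x^4 - 12*x^3 + 54*x^2 - 108*x + 81

Expanding det(x·I − A) (e.g. by cofactor expansion or by noting that A is similar to its Jordan form J, which has the same characteristic polynomial as A) gives
  χ_A(x) = x^4 - 12*x^3 + 54*x^2 - 108*x + 81
which factors as (x - 3)^4. The eigenvalues (with algebraic multiplicities) are λ = 3 with multiplicity 4.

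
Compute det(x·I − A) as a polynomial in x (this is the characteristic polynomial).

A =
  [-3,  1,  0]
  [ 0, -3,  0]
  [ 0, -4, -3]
x^3 + 9*x^2 + 27*x + 27

Expanding det(x·I − A) (e.g. by cofactor expansion or by noting that A is similar to its Jordan form J, which has the same characteristic polynomial as A) gives
  χ_A(x) = x^3 + 9*x^2 + 27*x + 27
which factors as (x + 3)^3. The eigenvalues (with algebraic multiplicities) are λ = -3 with multiplicity 3.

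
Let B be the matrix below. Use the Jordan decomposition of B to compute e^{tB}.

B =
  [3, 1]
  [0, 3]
e^{tB} =
  [exp(3*t), t*exp(3*t)]
  [0, exp(3*t)]

Strategy: write B = P · J · P⁻¹ where J is a Jordan canonical form, so e^{tB} = P · e^{tJ} · P⁻¹, and e^{tJ} can be computed block-by-block.

B has Jordan form
J =
  [3, 1]
  [0, 3]
(up to reordering of blocks).

Per-block formulas:
  For a 2×2 Jordan block J_2(3): exp(t · J_2(3)) = e^(3t)·(I + t·N), where N is the 2×2 nilpotent shift.

After assembling e^{tJ} and conjugating by P, we get:

e^{tB} =
  [exp(3*t), t*exp(3*t)]
  [0, exp(3*t)]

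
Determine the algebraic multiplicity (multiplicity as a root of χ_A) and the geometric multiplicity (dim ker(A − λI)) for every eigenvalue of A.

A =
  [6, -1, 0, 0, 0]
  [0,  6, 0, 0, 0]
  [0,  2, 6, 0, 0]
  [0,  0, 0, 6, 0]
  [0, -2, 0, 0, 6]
λ = 6: alg = 5, geom = 4

Step 1 — factor the characteristic polynomial to read off the algebraic multiplicities:
  χ_A(x) = (x - 6)^5

Step 2 — compute geometric multiplicities via the rank-nullity identity g(λ) = n − rank(A − λI):
  rank(A − (6)·I) = 1, so dim ker(A − (6)·I) = n − 1 = 4

Summary:
  λ = 6: algebraic multiplicity = 5, geometric multiplicity = 4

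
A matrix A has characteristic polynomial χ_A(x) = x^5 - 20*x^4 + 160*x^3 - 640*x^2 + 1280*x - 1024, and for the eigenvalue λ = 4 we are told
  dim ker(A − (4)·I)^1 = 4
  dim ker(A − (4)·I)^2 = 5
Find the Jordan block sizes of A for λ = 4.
Block sizes for λ = 4: [2, 1, 1, 1]

From the dimensions of kernels of powers, the number of Jordan blocks of size at least j is d_j − d_{j−1} where d_j = dim ker(N^j) (with d_0 = 0). Computing the differences gives [4, 1].
The number of blocks of size exactly k is (#blocks of size ≥ k) − (#blocks of size ≥ k + 1), so the partition is: 3 block(s) of size 1, 1 block(s) of size 2.
In nonincreasing order the block sizes are [2, 1, 1, 1].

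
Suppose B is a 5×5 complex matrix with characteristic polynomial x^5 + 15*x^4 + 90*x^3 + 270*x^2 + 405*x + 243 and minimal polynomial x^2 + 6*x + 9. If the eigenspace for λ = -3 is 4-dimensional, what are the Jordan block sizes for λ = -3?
Block sizes for λ = -3: [2, 1, 1, 1]

Step 1 — from the characteristic polynomial, algebraic multiplicity of λ = -3 is 5. From dim ker(B − (-3)·I) = 4, there are exactly 4 Jordan blocks for λ = -3.
Step 2 — from the minimal polynomial, the factor (x + 3)^2 tells us the largest block for λ = -3 has size 2.
Step 3 — with total size 5, 4 blocks, and largest block 2, the block sizes (in nonincreasing order) are [2, 1, 1, 1].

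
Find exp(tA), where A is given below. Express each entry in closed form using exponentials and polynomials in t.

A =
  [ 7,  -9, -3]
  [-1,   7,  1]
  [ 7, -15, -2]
e^{tA} =
  [-3*t^2*exp(4*t)/2 + 3*t*exp(4*t) + exp(4*t), -9*t^2*exp(4*t)/2 - 9*t*exp(4*t), -3*t*exp(4*t)]
  [t^2*exp(4*t)/2 - t*exp(4*t), 3*t^2*exp(4*t)/2 + 3*t*exp(4*t) + exp(4*t), t*exp(4*t)]
  [-3*t^2*exp(4*t) + 7*t*exp(4*t), -9*t^2*exp(4*t) - 15*t*exp(4*t), -6*t*exp(4*t) + exp(4*t)]

Strategy: write A = P · J · P⁻¹ where J is a Jordan canonical form, so e^{tA} = P · e^{tJ} · P⁻¹, and e^{tJ} can be computed block-by-block.

A has Jordan form
J =
  [4, 1, 0]
  [0, 4, 1]
  [0, 0, 4]
(up to reordering of blocks).

Per-block formulas:
  For a 3×3 Jordan block J_3(4): exp(t · J_3(4)) = e^(4t)·(I + t·N + (t^2/2)·N^2), where N is the 3×3 nilpotent shift.

After assembling e^{tJ} and conjugating by P, we get:

e^{tA} =
  [-3*t^2*exp(4*t)/2 + 3*t*exp(4*t) + exp(4*t), -9*t^2*exp(4*t)/2 - 9*t*exp(4*t), -3*t*exp(4*t)]
  [t^2*exp(4*t)/2 - t*exp(4*t), 3*t^2*exp(4*t)/2 + 3*t*exp(4*t) + exp(4*t), t*exp(4*t)]
  [-3*t^2*exp(4*t) + 7*t*exp(4*t), -9*t^2*exp(4*t) - 15*t*exp(4*t), -6*t*exp(4*t) + exp(4*t)]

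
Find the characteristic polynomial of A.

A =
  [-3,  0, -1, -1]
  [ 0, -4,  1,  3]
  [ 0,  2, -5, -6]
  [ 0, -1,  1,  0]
x^4 + 12*x^3 + 54*x^2 + 108*x + 81

Expanding det(x·I − A) (e.g. by cofactor expansion or by noting that A is similar to its Jordan form J, which has the same characteristic polynomial as A) gives
  χ_A(x) = x^4 + 12*x^3 + 54*x^2 + 108*x + 81
which factors as (x + 3)^4. The eigenvalues (with algebraic multiplicities) are λ = -3 with multiplicity 4.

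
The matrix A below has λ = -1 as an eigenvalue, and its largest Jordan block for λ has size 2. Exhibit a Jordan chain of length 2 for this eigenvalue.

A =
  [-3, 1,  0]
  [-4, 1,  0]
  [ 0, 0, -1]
A Jordan chain for λ = -1 of length 2:
v_1 = (-2, -4, 0)ᵀ
v_2 = (1, 0, 0)ᵀ

Let N = A − (-1)·I. We want v_2 with N^2 v_2 = 0 but N^1 v_2 ≠ 0; then v_{j-1} := N · v_j for j = 2, …, 2.

Pick v_2 = (1, 0, 0)ᵀ.
Then v_1 = N · v_2 = (-2, -4, 0)ᵀ.

Sanity check: (A − (-1)·I) v_1 = (0, 0, 0)ᵀ = 0. ✓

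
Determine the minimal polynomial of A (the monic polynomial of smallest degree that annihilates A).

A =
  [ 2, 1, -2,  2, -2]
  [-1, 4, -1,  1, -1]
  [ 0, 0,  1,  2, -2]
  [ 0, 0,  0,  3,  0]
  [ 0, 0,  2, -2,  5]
x^3 - 9*x^2 + 27*x - 27

The characteristic polynomial is χ_A(x) = (x - 3)^5, so the eigenvalues are known. The minimal polynomial is
  m_A(x) = Π_λ (x − λ)^{k_λ}
where k_λ is the size of the *largest* Jordan block for λ (equivalently, the smallest k with (A − λI)^k v = 0 for every generalised eigenvector v of λ).

  λ = 3: largest Jordan block has size 3, contributing (x − 3)^3

So m_A(x) = (x - 3)^3 = x^3 - 9*x^2 + 27*x - 27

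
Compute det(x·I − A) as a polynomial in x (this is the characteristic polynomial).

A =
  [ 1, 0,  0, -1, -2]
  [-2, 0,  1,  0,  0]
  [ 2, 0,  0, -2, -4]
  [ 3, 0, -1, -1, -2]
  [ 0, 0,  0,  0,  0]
x^5

Expanding det(x·I − A) (e.g. by cofactor expansion or by noting that A is similar to its Jordan form J, which has the same characteristic polynomial as A) gives
  χ_A(x) = x^5
which factors as x^5. The eigenvalues (with algebraic multiplicities) are λ = 0 with multiplicity 5.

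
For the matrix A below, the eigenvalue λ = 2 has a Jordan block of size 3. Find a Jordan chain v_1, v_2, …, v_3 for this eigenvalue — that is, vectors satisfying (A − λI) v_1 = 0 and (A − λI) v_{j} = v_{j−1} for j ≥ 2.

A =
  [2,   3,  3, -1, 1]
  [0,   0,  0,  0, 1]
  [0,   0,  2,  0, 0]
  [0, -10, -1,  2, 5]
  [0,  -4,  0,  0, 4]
A Jordan chain for λ = 2 of length 3:
v_1 = (1, 0, 0, 0, 0)ᵀ
v_2 = (3, 0, 0, -1, 0)ᵀ
v_3 = (0, 0, 1, 0, 0)ᵀ

Let N = A − (2)·I. We want v_3 with N^3 v_3 = 0 but N^2 v_3 ≠ 0; then v_{j-1} := N · v_j for j = 3, …, 2.

Pick v_3 = (0, 0, 1, 0, 0)ᵀ.
Then v_2 = N · v_3 = (3, 0, 0, -1, 0)ᵀ.
Then v_1 = N · v_2 = (1, 0, 0, 0, 0)ᵀ.

Sanity check: (A − (2)·I) v_1 = (0, 0, 0, 0, 0)ᵀ = 0. ✓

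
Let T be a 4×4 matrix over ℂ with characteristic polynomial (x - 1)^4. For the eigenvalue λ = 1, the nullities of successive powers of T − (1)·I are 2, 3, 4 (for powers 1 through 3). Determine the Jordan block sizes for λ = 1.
Block sizes for λ = 1: [3, 1]

From the dimensions of kernels of powers, the number of Jordan blocks of size at least j is d_j − d_{j−1} where d_j = dim ker(N^j) (with d_0 = 0). Computing the differences gives [2, 1, 1].
The number of blocks of size exactly k is (#blocks of size ≥ k) − (#blocks of size ≥ k + 1), so the partition is: 1 block(s) of size 1, 1 block(s) of size 3.
In nonincreasing order the block sizes are [3, 1].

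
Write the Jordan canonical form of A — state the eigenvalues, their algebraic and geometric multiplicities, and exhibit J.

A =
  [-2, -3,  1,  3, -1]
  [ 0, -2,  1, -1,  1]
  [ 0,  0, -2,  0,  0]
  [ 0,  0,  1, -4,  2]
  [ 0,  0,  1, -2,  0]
J_3(-2) ⊕ J_2(-2)

The characteristic polynomial is
  det(x·I − A) = x^5 + 10*x^4 + 40*x^3 + 80*x^2 + 80*x + 32 = (x + 2)^5

Eigenvalues and multiplicities (the geometric multiplicity of λ is n − rank(A − λI), which equals the number of Jordan blocks for λ):
  λ = -2: algebraic multiplicity = 5, geometric multiplicity = 2

Determining the block sizes for each eigenvalue:
  λ = -2: with am = 5 and gm = 2, the partition is not yet determined (e.g. several partitions of 5 into 2 parts exist). Let N = A − (-2)·I. Computing rank(N^1) = 3, rank(N^2) = 1, rank(N^3) = 0; the number of blocks of size ≥ j is rank(N^{j−1}) − rank(N^j), giving [2, 2, 1]. So we have 1 block(s) of size 3, 1 block(s) of size 2 → block sizes [3, 2]

Assembling the blocks gives a Jordan form
J =
  [-2,  1,  0,  0,  0]
  [ 0, -2,  1,  0,  0]
  [ 0,  0, -2,  0,  0]
  [ 0,  0,  0, -2,  1]
  [ 0,  0,  0,  0, -2]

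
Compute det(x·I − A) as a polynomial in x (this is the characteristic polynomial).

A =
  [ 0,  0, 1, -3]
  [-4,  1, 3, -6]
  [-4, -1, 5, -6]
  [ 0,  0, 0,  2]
x^4 - 8*x^3 + 24*x^2 - 32*x + 16

Expanding det(x·I − A) (e.g. by cofactor expansion or by noting that A is similar to its Jordan form J, which has the same characteristic polynomial as A) gives
  χ_A(x) = x^4 - 8*x^3 + 24*x^2 - 32*x + 16
which factors as (x - 2)^4. The eigenvalues (with algebraic multiplicities) are λ = 2 with multiplicity 4.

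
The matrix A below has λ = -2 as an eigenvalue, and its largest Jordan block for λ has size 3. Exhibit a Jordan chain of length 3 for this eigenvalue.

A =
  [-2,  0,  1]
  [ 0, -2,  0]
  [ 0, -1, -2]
A Jordan chain for λ = -2 of length 3:
v_1 = (-1, 0, 0)ᵀ
v_2 = (0, 0, -1)ᵀ
v_3 = (0, 1, 0)ᵀ

Let N = A − (-2)·I. We want v_3 with N^3 v_3 = 0 but N^2 v_3 ≠ 0; then v_{j-1} := N · v_j for j = 3, …, 2.

Pick v_3 = (0, 1, 0)ᵀ.
Then v_2 = N · v_3 = (0, 0, -1)ᵀ.
Then v_1 = N · v_2 = (-1, 0, 0)ᵀ.

Sanity check: (A − (-2)·I) v_1 = (0, 0, 0)ᵀ = 0. ✓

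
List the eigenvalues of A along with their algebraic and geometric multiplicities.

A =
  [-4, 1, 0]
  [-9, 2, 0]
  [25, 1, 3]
λ = -1: alg = 2, geom = 1; λ = 3: alg = 1, geom = 1

Step 1 — factor the characteristic polynomial to read off the algebraic multiplicities:
  χ_A(x) = (x - 3)*(x + 1)^2

Step 2 — compute geometric multiplicities via the rank-nullity identity g(λ) = n − rank(A − λI):
  rank(A − (-1)·I) = 2, so dim ker(A − (-1)·I) = n − 2 = 1
  rank(A − (3)·I) = 2, so dim ker(A − (3)·I) = n − 2 = 1

Summary:
  λ = -1: algebraic multiplicity = 2, geometric multiplicity = 1
  λ = 3: algebraic multiplicity = 1, geometric multiplicity = 1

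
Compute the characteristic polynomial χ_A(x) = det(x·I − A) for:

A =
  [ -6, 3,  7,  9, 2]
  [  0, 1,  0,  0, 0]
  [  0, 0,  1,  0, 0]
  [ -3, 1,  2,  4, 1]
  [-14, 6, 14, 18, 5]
x^5 - 5*x^4 + 10*x^3 - 10*x^2 + 5*x - 1

Expanding det(x·I − A) (e.g. by cofactor expansion or by noting that A is similar to its Jordan form J, which has the same characteristic polynomial as A) gives
  χ_A(x) = x^5 - 5*x^4 + 10*x^3 - 10*x^2 + 5*x - 1
which factors as (x - 1)^5. The eigenvalues (with algebraic multiplicities) are λ = 1 with multiplicity 5.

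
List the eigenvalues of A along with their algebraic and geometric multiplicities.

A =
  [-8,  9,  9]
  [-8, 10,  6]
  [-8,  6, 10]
λ = 4: alg = 3, geom = 2

Step 1 — factor the characteristic polynomial to read off the algebraic multiplicities:
  χ_A(x) = (x - 4)^3

Step 2 — compute geometric multiplicities via the rank-nullity identity g(λ) = n − rank(A − λI):
  rank(A − (4)·I) = 1, so dim ker(A − (4)·I) = n − 1 = 2

Summary:
  λ = 4: algebraic multiplicity = 3, geometric multiplicity = 2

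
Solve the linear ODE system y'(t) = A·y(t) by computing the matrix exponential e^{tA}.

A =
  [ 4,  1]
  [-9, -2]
e^{tA} =
  [3*t*exp(t) + exp(t), t*exp(t)]
  [-9*t*exp(t), -3*t*exp(t) + exp(t)]

Strategy: write A = P · J · P⁻¹ where J is a Jordan canonical form, so e^{tA} = P · e^{tJ} · P⁻¹, and e^{tJ} can be computed block-by-block.

A has Jordan form
J =
  [1, 1]
  [0, 1]
(up to reordering of blocks).

Per-block formulas:
  For a 2×2 Jordan block J_2(1): exp(t · J_2(1)) = e^(1t)·(I + t·N), where N is the 2×2 nilpotent shift.

After assembling e^{tJ} and conjugating by P, we get:

e^{tA} =
  [3*t*exp(t) + exp(t), t*exp(t)]
  [-9*t*exp(t), -3*t*exp(t) + exp(t)]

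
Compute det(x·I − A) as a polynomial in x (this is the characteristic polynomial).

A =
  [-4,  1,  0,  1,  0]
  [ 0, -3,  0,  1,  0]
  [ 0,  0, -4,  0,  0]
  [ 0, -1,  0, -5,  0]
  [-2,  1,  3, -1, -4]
x^5 + 20*x^4 + 160*x^3 + 640*x^2 + 1280*x + 1024

Expanding det(x·I − A) (e.g. by cofactor expansion or by noting that A is similar to its Jordan form J, which has the same characteristic polynomial as A) gives
  χ_A(x) = x^5 + 20*x^4 + 160*x^3 + 640*x^2 + 1280*x + 1024
which factors as (x + 4)^5. The eigenvalues (with algebraic multiplicities) are λ = -4 with multiplicity 5.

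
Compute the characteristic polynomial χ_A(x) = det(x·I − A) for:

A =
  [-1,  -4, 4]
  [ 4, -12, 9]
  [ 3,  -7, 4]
x^3 + 9*x^2 + 27*x + 27

Expanding det(x·I − A) (e.g. by cofactor expansion or by noting that A is similar to its Jordan form J, which has the same characteristic polynomial as A) gives
  χ_A(x) = x^3 + 9*x^2 + 27*x + 27
which factors as (x + 3)^3. The eigenvalues (with algebraic multiplicities) are λ = -3 with multiplicity 3.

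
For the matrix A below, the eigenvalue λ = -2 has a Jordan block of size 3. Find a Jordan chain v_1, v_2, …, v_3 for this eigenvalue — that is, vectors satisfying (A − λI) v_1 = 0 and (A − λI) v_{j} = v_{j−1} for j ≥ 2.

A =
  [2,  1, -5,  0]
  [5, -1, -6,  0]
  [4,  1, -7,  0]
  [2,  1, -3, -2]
A Jordan chain for λ = -2 of length 3:
v_1 = (1, 1, 1, 1)ᵀ
v_2 = (4, 5, 4, 2)ᵀ
v_3 = (1, 0, 0, 0)ᵀ

Let N = A − (-2)·I. We want v_3 with N^3 v_3 = 0 but N^2 v_3 ≠ 0; then v_{j-1} := N · v_j for j = 3, …, 2.

Pick v_3 = (1, 0, 0, 0)ᵀ.
Then v_2 = N · v_3 = (4, 5, 4, 2)ᵀ.
Then v_1 = N · v_2 = (1, 1, 1, 1)ᵀ.

Sanity check: (A − (-2)·I) v_1 = (0, 0, 0, 0)ᵀ = 0. ✓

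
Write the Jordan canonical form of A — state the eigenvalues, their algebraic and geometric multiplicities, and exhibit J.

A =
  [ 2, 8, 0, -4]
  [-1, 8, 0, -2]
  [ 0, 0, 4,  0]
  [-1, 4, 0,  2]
J_2(4) ⊕ J_1(4) ⊕ J_1(4)

The characteristic polynomial is
  det(x·I − A) = x^4 - 16*x^3 + 96*x^2 - 256*x + 256 = (x - 4)^4

Eigenvalues and multiplicities (the geometric multiplicity of λ is n − rank(A − λI), which equals the number of Jordan blocks for λ):
  λ = 4: algebraic multiplicity = 4, geometric multiplicity = 3

Determining the block sizes for each eigenvalue:
  λ = 4: 3 blocks summing to 4 forces exactly one block of size 2 and the rest size 1 → block sizes [2, 1, 1]

Assembling the blocks gives a Jordan form
J =
  [4, 1, 0, 0]
  [0, 4, 0, 0]
  [0, 0, 4, 0]
  [0, 0, 0, 4]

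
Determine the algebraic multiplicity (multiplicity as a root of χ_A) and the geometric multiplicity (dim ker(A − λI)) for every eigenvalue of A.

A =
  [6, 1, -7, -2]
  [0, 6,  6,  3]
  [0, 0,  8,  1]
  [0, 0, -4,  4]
λ = 6: alg = 4, geom = 2

Step 1 — factor the characteristic polynomial to read off the algebraic multiplicities:
  χ_A(x) = (x - 6)^4

Step 2 — compute geometric multiplicities via the rank-nullity identity g(λ) = n − rank(A − λI):
  rank(A − (6)·I) = 2, so dim ker(A − (6)·I) = n − 2 = 2

Summary:
  λ = 6: algebraic multiplicity = 4, geometric multiplicity = 2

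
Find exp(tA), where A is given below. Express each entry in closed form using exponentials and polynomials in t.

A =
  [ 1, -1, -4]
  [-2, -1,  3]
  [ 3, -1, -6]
e^{tA} =
  [-t^2*exp(-2*t)/2 + 3*t*exp(-2*t) + exp(-2*t), -t*exp(-2*t), t^2*exp(-2*t)/2 - 4*t*exp(-2*t)]
  [t^2*exp(-2*t)/2 - 2*t*exp(-2*t), t*exp(-2*t) + exp(-2*t), -t^2*exp(-2*t)/2 + 3*t*exp(-2*t)]
  [-t^2*exp(-2*t)/2 + 3*t*exp(-2*t), -t*exp(-2*t), t^2*exp(-2*t)/2 - 4*t*exp(-2*t) + exp(-2*t)]

Strategy: write A = P · J · P⁻¹ where J is a Jordan canonical form, so e^{tA} = P · e^{tJ} · P⁻¹, and e^{tJ} can be computed block-by-block.

A has Jordan form
J =
  [-2,  1,  0]
  [ 0, -2,  1]
  [ 0,  0, -2]
(up to reordering of blocks).

Per-block formulas:
  For a 3×3 Jordan block J_3(-2): exp(t · J_3(-2)) = e^(-2t)·(I + t·N + (t^2/2)·N^2), where N is the 3×3 nilpotent shift.

After assembling e^{tJ} and conjugating by P, we get:

e^{tA} =
  [-t^2*exp(-2*t)/2 + 3*t*exp(-2*t) + exp(-2*t), -t*exp(-2*t), t^2*exp(-2*t)/2 - 4*t*exp(-2*t)]
  [t^2*exp(-2*t)/2 - 2*t*exp(-2*t), t*exp(-2*t) + exp(-2*t), -t^2*exp(-2*t)/2 + 3*t*exp(-2*t)]
  [-t^2*exp(-2*t)/2 + 3*t*exp(-2*t), -t*exp(-2*t), t^2*exp(-2*t)/2 - 4*t*exp(-2*t) + exp(-2*t)]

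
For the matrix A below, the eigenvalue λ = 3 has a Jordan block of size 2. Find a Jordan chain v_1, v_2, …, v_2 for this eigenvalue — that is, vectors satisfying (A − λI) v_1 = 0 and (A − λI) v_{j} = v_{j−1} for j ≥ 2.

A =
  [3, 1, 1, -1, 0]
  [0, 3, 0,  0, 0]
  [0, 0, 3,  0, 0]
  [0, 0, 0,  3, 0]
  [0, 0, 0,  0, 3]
A Jordan chain for λ = 3 of length 2:
v_1 = (1, 0, 0, 0, 0)ᵀ
v_2 = (0, 1, 0, 0, 0)ᵀ

Let N = A − (3)·I. We want v_2 with N^2 v_2 = 0 but N^1 v_2 ≠ 0; then v_{j-1} := N · v_j for j = 2, …, 2.

Pick v_2 = (0, 1, 0, 0, 0)ᵀ.
Then v_1 = N · v_2 = (1, 0, 0, 0, 0)ᵀ.

Sanity check: (A − (3)·I) v_1 = (0, 0, 0, 0, 0)ᵀ = 0. ✓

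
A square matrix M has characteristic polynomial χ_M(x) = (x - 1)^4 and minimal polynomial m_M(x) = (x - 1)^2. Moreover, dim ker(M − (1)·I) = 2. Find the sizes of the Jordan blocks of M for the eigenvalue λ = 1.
Block sizes for λ = 1: [2, 2]

Step 1 — from the characteristic polynomial, algebraic multiplicity of λ = 1 is 4. From dim ker(M − (1)·I) = 2, there are exactly 2 Jordan blocks for λ = 1.
Step 2 — from the minimal polynomial, the factor (x − 1)^2 tells us the largest block for λ = 1 has size 2.
Step 3 — with total size 4, 2 blocks, and largest block 2, the block sizes (in nonincreasing order) are [2, 2].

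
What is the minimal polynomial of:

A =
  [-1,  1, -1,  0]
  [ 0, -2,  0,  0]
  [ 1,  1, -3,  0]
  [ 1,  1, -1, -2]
x^2 + 4*x + 4

The characteristic polynomial is χ_A(x) = (x + 2)^4, so the eigenvalues are known. The minimal polynomial is
  m_A(x) = Π_λ (x − λ)^{k_λ}
where k_λ is the size of the *largest* Jordan block for λ (equivalently, the smallest k with (A − λI)^k v = 0 for every generalised eigenvector v of λ).

  λ = -2: largest Jordan block has size 2, contributing (x + 2)^2

So m_A(x) = (x + 2)^2 = x^2 + 4*x + 4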